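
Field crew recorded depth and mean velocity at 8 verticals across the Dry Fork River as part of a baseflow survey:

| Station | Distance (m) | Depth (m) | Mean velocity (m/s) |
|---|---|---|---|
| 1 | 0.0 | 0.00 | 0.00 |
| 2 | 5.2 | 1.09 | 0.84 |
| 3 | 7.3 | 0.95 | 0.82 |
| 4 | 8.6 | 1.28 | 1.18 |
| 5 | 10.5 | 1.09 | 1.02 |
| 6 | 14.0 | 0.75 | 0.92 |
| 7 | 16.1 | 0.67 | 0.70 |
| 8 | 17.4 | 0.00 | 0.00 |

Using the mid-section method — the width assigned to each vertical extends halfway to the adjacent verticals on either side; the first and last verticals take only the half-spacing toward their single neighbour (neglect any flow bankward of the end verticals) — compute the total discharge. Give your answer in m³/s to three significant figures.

w_2 = (7.3 − 0.0)/2 = 3.65 m; q_2 = 0.84 × 1.09 × 3.65 = 3.342 m³/s
w_3 = (8.6 − 5.2)/2 = 1.7 m; q_3 = 0.82 × 0.95 × 1.7 = 1.324 m³/s
w_4 = (10.5 − 7.3)/2 = 1.6 m; q_4 = 1.18 × 1.28 × 1.6 = 2.417 m³/s
w_5 = (14.0 − 8.6)/2 = 2.7 m; q_5 = 1.02 × 1.09 × 2.7 = 3.002 m³/s
w_6 = (16.1 − 10.5)/2 = 2.8 m; q_6 = 0.92 × 0.75 × 2.8 = 1.932 m³/s
w_7 = (17.4 − 14.0)/2 = 1.7 m; q_7 = 0.70 × 0.67 × 1.7 = 0.7973 m³/s
Stations 1, 8 contribute zero (depth or velocity is 0).
Q = Σ qᵢ = 12.81 m³/s

12.8 m³/s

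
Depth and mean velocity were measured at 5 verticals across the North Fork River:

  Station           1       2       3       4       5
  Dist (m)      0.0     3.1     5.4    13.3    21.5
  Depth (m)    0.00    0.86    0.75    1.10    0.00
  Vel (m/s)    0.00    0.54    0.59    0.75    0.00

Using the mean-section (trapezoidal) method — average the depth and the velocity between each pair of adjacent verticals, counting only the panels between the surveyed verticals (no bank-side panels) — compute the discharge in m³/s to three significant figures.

7.99 m³/s

Panel 1-2: Δb = 3.1 m, d̄ = (0.00+0.86)/2 = 0.43, v̄ = (0.00+0.54)/2 = 0.27 → q = 3.1×0.43×0.27 = 0.3599 m³/s
Panel 2-3: Δb = 2.3 m, d̄ = (0.86+0.75)/2 = 0.805, v̄ = (0.54+0.59)/2 = 0.565 → q = 2.3×0.805×0.565 = 1.046 m³/s
Panel 3-4: Δb = 7.9 m, d̄ = (0.75+1.10)/2 = 0.925, v̄ = (0.59+0.75)/2 = 0.67 → q = 7.9×0.925×0.67 = 4.896 m³/s
Panel 4-5: Δb = 8.2 m, d̄ = (1.10+0.00)/2 = 0.55, v̄ = (0.75+0.00)/2 = 0.375 → q = 8.2×0.55×0.375 = 1.691 m³/s
Q = Σ q = 7.993 m³/s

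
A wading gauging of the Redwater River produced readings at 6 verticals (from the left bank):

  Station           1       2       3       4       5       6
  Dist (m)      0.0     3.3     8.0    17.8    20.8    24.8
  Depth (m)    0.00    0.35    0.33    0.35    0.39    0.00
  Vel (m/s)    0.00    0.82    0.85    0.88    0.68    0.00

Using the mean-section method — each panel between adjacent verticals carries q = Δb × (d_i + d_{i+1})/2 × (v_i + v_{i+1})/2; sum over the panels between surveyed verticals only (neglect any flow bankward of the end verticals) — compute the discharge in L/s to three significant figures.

Panel 1-2: Δb = 3.3 m, d̄ = (0.00+0.35)/2 = 0.175, v̄ = (0.00+0.82)/2 = 0.41 → q = 3.3×0.175×0.41 = 0.2368 m³/s
Panel 2-3: Δb = 4.7 m, d̄ = (0.35+0.33)/2 = 0.34, v̄ = (0.82+0.85)/2 = 0.835 → q = 4.7×0.34×0.835 = 1.334 m³/s
Panel 3-4: Δb = 9.8 m, d̄ = (0.33+0.35)/2 = 0.34, v̄ = (0.85+0.88)/2 = 0.865 → q = 9.8×0.34×0.865 = 2.882 m³/s
Panel 4-5: Δb = 3 m, d̄ = (0.35+0.39)/2 = 0.37, v̄ = (0.88+0.68)/2 = 0.78 → q = 3×0.37×0.78 = 0.8658 m³/s
Panel 5-6: Δb = 4 m, d̄ = (0.39+0.00)/2 = 0.195, v̄ = (0.68+0.00)/2 = 0.34 → q = 4×0.195×0.34 = 0.2652 m³/s
Q = Σ q = 5.584 m³/s
= 5.584 × 1000 = 5584 L/s

5580 L/s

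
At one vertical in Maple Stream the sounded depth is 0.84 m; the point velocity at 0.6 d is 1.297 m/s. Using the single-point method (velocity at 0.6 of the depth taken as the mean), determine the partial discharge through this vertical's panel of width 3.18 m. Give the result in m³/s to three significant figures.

v̄ = v₀.₆ = 1.297 m/s
q = v̄ × d × w = 1.297 × 0.84 × 3.18 = 3.465 m³/s

3.46 m³/s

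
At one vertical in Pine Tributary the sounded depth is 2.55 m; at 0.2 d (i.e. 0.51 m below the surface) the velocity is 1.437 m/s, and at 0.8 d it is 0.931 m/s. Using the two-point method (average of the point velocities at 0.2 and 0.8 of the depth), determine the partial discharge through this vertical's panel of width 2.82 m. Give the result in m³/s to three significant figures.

8.51 m³/s

v̄ = (1.437 + 0.931) / 2 = 1.184 m/s
q = v̄ × d × w = 1.184 × 2.55 × 2.82 = 8.514 m³/s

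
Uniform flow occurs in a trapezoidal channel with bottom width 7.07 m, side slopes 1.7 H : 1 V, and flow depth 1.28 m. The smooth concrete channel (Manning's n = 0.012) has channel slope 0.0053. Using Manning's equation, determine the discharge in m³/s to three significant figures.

A = (b + z·y)·y = (7.07 + 1.7×1.28)×1.28 = 11.83 m²
P = b + 2y√(1+z²) = 7.07 + 2×1.28×√(1+1.7²) = 12.12 m
R = A/P = 11.83/12.12 = 0.9765 m
Q = (1/n)·A·R^(2/3)·S^(1/2) = (1/0.012) × 11.83 × 0.9765^(2/3) × 0.0053^(1/2) = 70.67 m³/s

70.7 m³/s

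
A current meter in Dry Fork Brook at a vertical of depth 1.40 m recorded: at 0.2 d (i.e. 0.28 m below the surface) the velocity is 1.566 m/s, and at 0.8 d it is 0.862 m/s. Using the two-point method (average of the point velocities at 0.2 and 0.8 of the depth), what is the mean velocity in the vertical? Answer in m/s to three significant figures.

1.21 m/s

v̄ = (1.566 + 0.862) / 2 = 1.214 m/s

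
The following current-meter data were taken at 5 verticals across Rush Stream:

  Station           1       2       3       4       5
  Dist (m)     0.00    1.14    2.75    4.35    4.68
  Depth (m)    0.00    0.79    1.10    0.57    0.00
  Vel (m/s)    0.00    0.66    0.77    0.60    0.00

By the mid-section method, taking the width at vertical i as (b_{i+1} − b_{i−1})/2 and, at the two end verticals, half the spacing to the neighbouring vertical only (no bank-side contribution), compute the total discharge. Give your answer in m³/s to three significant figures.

w_2 = (2.75 − 0.00)/2 = 1.375 m; q_2 = 0.66 × 0.79 × 1.375 = 0.7169 m³/s
w_3 = (4.35 − 1.14)/2 = 1.605 m; q_3 = 0.77 × 1.10 × 1.605 = 1.359 m³/s
w_4 = (4.68 − 2.75)/2 = 0.965 m; q_4 = 0.60 × 0.57 × 0.965 = 0.3300 m³/s
Stations 1, 5 contribute zero (depth or velocity is 0).
Q = Σ qᵢ = 2.406 m³/s

2.41 m³/s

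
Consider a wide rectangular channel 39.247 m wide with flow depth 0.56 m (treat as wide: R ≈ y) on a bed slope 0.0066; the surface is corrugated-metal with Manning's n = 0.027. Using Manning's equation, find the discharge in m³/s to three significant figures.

44.9 m³/s

A = b·y = 39.247 × 0.56 = 21.98 m²
Wide channel: R ≈ y = 0.56 m
Q = (1/n)·A·R^(2/3)·S^(1/2) = (1/0.027) × 21.98 × 0.5600^(2/3) × 0.0066^(1/2) = 44.93 m³/s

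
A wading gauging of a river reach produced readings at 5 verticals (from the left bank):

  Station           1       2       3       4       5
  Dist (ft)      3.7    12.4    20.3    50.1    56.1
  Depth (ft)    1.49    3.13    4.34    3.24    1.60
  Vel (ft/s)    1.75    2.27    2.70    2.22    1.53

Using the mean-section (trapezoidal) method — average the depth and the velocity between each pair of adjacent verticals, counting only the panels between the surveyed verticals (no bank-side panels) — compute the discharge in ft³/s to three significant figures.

Panel 1-2: Δb = 8.7 ft, d̄ = (1.49+3.13)/2 = 2.31, v̄ = (1.75+2.27)/2 = 2.01 → q = 8.7×2.31×2.01 = 40.39 ft³/s
Panel 2-3: Δb = 7.9 ft, d̄ = (3.13+4.34)/2 = 3.735, v̄ = (2.27+2.70)/2 = 2.485 → q = 7.9×3.735×2.485 = 73.32 ft³/s
Panel 3-4: Δb = 29.8 ft, d̄ = (4.34+3.24)/2 = 3.79, v̄ = (2.70+2.22)/2 = 2.46 → q = 29.8×3.79×2.46 = 277.8 ft³/s
Panel 4-5: Δb = 6 ft, d̄ = (3.24+1.60)/2 = 2.42, v̄ = (2.22+1.53)/2 = 1.875 → q = 6×2.42×1.875 = 27.23 ft³/s
Q = Σ q = 418.8 ft³/s

419 ft³/s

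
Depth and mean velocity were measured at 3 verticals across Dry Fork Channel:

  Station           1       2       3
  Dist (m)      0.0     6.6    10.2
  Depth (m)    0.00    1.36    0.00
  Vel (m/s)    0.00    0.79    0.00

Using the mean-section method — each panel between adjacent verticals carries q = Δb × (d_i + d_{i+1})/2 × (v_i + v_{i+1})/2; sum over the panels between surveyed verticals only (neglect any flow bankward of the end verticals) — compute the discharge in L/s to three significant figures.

2740 L/s

Panel 1-2: Δb = 6.6 m, d̄ = (0.00+1.36)/2 = 0.68, v̄ = (0.00+0.79)/2 = 0.395 → q = 6.6×0.68×0.395 = 1.773 m³/s
Panel 2-3: Δb = 3.6 m, d̄ = (1.36+0.00)/2 = 0.68, v̄ = (0.79+0.00)/2 = 0.395 → q = 3.6×0.68×0.395 = 0.9670 m³/s
Q = Σ q = 2.740 m³/s
= 2.740 × 1000 = 2740 L/s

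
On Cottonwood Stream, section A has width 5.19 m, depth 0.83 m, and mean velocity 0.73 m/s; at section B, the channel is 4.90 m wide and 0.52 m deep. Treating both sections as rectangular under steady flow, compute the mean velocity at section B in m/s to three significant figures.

1.23 m/s

Q = A₁V₁ = (5.19×0.83) × 0.73 = 3.145 m³/s
A₂ = 4.90 × 0.52 = 2.548 m²
V₂ = Q/A₂ = 3.145/2.548 = 1.234 m/s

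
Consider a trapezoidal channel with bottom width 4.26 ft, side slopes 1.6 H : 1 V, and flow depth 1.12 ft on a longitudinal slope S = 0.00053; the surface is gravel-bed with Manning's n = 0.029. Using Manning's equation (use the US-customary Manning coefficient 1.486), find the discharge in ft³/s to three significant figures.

A = (b + z·y)·y = (4.26 + 1.6×1.12)×1.12 = 6.778 ft²
P = b + 2y√(1+z²) = 4.26 + 2×1.12×√(1+1.6²) = 8.486 ft
R = A/P = 6.778/8.486 = 0.7987 ft
Q = (1.486/n)·A·R^(2/3)·S^(1/2) = (1.486/0.029) × 6.778 × 0.7987^(2/3) × 0.00053^(1/2) = 6.883 ft³/s

6.88 ft³/s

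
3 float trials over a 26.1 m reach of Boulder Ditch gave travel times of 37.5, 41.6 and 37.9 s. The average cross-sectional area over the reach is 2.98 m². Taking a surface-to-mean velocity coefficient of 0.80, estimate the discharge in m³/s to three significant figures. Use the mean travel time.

1.60 m³/s

t̄ = (37.5 + 41.6 + 37.9) / 3 = 39 s
v_surface = L / t̄ = 26.1 / 39 = 0.6692 m/s
v_mean = 0.80 × 0.6692 = 0.5354 m/s
Q = A × v_mean = 2.98 × 0.5354 = 1.595 m³/s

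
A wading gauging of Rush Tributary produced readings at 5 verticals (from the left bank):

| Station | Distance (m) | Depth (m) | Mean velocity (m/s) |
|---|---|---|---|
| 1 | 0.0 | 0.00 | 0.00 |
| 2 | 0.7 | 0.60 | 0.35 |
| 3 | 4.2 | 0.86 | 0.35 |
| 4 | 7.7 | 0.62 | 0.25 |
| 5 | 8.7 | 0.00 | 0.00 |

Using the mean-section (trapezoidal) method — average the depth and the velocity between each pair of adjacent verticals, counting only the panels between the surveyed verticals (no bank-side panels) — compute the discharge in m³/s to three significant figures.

1.75 m³/s

Panel 1-2: Δb = 0.7 m, d̄ = (0.00+0.60)/2 = 0.3, v̄ = (0.00+0.35)/2 = 0.175 → q = 0.7×0.3×0.175 = 0.03675 m³/s
Panel 2-3: Δb = 3.5 m, d̄ = (0.60+0.86)/2 = 0.73, v̄ = (0.35+0.35)/2 = 0.35 → q = 3.5×0.73×0.35 = 0.8943 m³/s
Panel 3-4: Δb = 3.5 m, d̄ = (0.86+0.62)/2 = 0.74, v̄ = (0.35+0.25)/2 = 0.3 → q = 3.5×0.74×0.3 = 0.7770 m³/s
Panel 4-5: Δb = 1 m, d̄ = (0.62+0.00)/2 = 0.31, v̄ = (0.25+0.00)/2 = 0.125 → q = 1×0.31×0.125 = 0.03875 m³/s
Q = Σ q = 1.747 m³/s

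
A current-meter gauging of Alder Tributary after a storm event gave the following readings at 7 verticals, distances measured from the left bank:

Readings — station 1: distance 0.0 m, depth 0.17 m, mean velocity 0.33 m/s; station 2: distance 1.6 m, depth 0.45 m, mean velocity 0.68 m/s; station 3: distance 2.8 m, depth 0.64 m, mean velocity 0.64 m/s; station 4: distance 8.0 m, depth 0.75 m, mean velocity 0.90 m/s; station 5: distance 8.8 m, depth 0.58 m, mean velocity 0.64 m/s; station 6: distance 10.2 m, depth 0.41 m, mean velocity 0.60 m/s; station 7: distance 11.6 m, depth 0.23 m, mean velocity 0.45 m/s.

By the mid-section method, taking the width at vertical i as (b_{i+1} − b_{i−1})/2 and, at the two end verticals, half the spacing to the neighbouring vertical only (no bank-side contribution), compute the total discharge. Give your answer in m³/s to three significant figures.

4.63 m³/s

w_1 = (1.6 − 0.0)/2 = 0.8 m; q_1 = 0.33 × 0.17 × 0.8 = 0.04488 m³/s
w_2 = (2.8 − 0.0)/2 = 1.4 m; q_2 = 0.68 × 0.45 × 1.4 = 0.4284 m³/s
w_3 = (8.0 − 1.6)/2 = 3.2 m; q_3 = 0.64 × 0.64 × 3.2 = 1.311 m³/s
w_4 = (8.8 − 2.8)/2 = 3 m; q_4 = 0.90 × 0.75 × 3 = 2.025 m³/s
w_5 = (10.2 − 8.0)/2 = 1.1 m; q_5 = 0.64 × 0.58 × 1.1 = 0.4083 m³/s
w_6 = (11.6 − 8.8)/2 = 1.4 m; q_6 = 0.60 × 0.41 × 1.4 = 0.3444 m³/s
w_7 = (11.6 − 10.2)/2 = 0.7 m; q_7 = 0.45 × 0.23 × 0.7 = 0.07245 m³/s
Q = Σ qᵢ = 4.634 m³/s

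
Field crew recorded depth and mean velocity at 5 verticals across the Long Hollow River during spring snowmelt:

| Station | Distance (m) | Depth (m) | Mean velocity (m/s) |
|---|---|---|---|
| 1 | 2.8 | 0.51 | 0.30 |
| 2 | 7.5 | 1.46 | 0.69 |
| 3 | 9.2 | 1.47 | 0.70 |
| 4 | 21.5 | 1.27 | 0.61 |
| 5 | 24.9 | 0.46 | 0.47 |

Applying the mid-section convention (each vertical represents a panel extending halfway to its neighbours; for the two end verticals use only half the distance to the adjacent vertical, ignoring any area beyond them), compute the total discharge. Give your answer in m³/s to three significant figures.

17.2 m³/s

w_1 = (7.5 − 2.8)/2 = 2.35 m; q_1 = 0.30 × 0.51 × 2.35 = 0.3596 m³/s
w_2 = (9.2 − 2.8)/2 = 3.2 m; q_2 = 0.69 × 1.46 × 3.2 = 3.224 m³/s
w_3 = (21.5 − 7.5)/2 = 7 m; q_3 = 0.70 × 1.47 × 7 = 7.203 m³/s
w_4 = (24.9 − 9.2)/2 = 7.85 m; q_4 = 0.61 × 1.27 × 7.85 = 6.081 m³/s
w_5 = (24.9 − 21.5)/2 = 1.7 m; q_5 = 0.47 × 0.46 × 1.7 = 0.3675 m³/s
Q = Σ qᵢ = 17.24 m³/s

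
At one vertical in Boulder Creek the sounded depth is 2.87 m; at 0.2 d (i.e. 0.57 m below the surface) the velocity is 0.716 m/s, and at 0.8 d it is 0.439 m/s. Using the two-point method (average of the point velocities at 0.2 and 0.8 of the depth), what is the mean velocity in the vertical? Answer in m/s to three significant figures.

v̄ = (0.716 + 0.439) / 2 = 0.5775 m/s

0.578 m/s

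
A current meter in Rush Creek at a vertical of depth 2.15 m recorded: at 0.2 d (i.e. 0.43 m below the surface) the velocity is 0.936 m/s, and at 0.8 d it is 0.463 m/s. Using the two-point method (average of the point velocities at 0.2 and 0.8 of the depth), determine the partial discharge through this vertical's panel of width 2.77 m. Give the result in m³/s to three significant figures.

v̄ = (0.936 + 0.463) / 2 = 0.6995 m/s
q = v̄ × d × w = 0.6995 × 2.15 × 2.77 = 4.166 m³/s

4.17 m³/s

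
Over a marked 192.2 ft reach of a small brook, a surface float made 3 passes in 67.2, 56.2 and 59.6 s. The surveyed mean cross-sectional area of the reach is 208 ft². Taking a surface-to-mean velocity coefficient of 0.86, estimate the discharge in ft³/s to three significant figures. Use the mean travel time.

t̄ = (67.2 + 56.2 + 59.6) / 3 = 61 s
v_surface = L / t̄ = 192.2 / 61 = 3.151 ft/s
v_mean = 0.86 × 3.151 = 2.710 ft/s
Q = A × v_mean = 208 × 2.710 = 563.6 ft³/s

564 ft³/s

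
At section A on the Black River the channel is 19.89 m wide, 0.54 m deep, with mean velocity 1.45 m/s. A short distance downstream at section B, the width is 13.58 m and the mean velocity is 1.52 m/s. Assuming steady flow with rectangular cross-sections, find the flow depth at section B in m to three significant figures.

0.754 m

Q = A₁V₁ = (19.89×0.54) × 1.45 = 15.57 m³/s
d₂ = Q/(b₂ V₂) = 15.57/(13.58×1.52) = 0.7545 m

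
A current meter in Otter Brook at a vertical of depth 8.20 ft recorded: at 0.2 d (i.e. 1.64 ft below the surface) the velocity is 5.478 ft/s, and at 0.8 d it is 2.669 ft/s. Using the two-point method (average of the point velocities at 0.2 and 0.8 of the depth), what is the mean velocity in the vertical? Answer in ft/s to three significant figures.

4.07 ft/s

v̄ = (5.478 + 2.669) / 2 = 4.074 ft/s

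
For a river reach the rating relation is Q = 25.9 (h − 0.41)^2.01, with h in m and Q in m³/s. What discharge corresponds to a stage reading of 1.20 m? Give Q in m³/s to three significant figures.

Q = 25.9 × (1.20 − 0.41)^2.01 = 25.9 × 0.79^2.01 = 16.13 m³/s

16.1 m³/s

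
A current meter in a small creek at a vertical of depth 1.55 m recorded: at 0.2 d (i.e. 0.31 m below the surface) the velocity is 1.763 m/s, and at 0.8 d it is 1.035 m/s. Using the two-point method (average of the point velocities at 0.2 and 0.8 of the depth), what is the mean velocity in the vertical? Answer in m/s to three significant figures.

v̄ = (1.763 + 1.035) / 2 = 1.399 m/s

1.40 m/s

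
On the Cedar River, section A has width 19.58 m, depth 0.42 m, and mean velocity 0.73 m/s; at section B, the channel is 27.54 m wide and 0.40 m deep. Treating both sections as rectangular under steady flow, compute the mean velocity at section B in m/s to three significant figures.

0.545 m/s

Q = A₁V₁ = (19.58×0.42) × 0.73 = 6.003 m³/s
A₂ = 27.54 × 0.40 = 11.02 m²
V₂ = Q/A₂ = 6.003/11.02 = 0.5450 m/s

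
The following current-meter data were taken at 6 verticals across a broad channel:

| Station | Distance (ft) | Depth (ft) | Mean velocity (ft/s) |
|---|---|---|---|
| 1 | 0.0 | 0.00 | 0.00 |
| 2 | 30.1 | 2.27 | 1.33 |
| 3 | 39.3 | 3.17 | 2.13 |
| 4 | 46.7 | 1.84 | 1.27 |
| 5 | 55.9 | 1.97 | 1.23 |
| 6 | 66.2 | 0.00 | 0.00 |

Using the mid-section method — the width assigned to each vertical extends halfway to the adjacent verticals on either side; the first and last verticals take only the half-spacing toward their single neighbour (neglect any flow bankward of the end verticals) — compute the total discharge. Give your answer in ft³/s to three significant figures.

w_2 = (39.3 − 0.0)/2 = 19.65 ft; q_2 = 1.33 × 2.27 × 19.65 = 59.33 ft³/s
w_3 = (46.7 − 30.1)/2 = 8.3 ft; q_3 = 2.13 × 3.17 × 8.3 = 56.04 ft³/s
w_4 = (55.9 − 39.3)/2 = 8.3 ft; q_4 = 1.27 × 1.84 × 8.3 = 19.40 ft³/s
w_5 = (66.2 − 46.7)/2 = 9.75 ft; q_5 = 1.23 × 1.97 × 9.75 = 23.63 ft³/s
Stations 1, 6 contribute zero (depth or velocity is 0).
Q = Σ qᵢ = 158.4 ft³/s

158 ft³/s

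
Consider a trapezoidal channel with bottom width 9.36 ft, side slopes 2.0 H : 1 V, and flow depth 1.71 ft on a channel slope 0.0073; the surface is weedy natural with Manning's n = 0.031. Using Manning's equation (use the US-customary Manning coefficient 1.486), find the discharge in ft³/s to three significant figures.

A = (b + z·y)·y = (9.36 + 2.0×1.71)×1.71 = 21.85 ft²
P = b + 2y√(1+z²) = 9.36 + 2×1.71×√(1+2.0²) = 17.01 ft
R = A/P = 21.85/17.01 = 1.285 ft
Q = (1.486/n)·A·R^(2/3)·S^(1/2) = (1.486/0.031) × 21.85 × 1.285^(2/3) × 0.0073^(1/2) = 105.8 ft³/s

106 ft³/s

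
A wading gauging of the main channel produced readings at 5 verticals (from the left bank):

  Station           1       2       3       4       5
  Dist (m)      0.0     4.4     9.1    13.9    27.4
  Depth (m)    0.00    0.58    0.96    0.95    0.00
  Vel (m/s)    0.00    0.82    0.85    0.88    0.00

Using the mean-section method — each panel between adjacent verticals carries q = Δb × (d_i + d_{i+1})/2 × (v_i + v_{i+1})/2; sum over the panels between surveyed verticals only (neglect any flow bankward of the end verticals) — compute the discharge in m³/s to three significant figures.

Panel 1-2: Δb = 4.4 m, d̄ = (0.00+0.58)/2 = 0.29, v̄ = (0.00+0.82)/2 = 0.41 → q = 4.4×0.29×0.41 = 0.5232 m³/s
Panel 2-3: Δb = 4.7 m, d̄ = (0.58+0.96)/2 = 0.77, v̄ = (0.82+0.85)/2 = 0.835 → q = 4.7×0.77×0.835 = 3.022 m³/s
Panel 3-4: Δb = 4.8 m, d̄ = (0.96+0.95)/2 = 0.955, v̄ = (0.85+0.88)/2 = 0.865 → q = 4.8×0.955×0.865 = 3.965 m³/s
Panel 4-5: Δb = 13.5 m, d̄ = (0.95+0.00)/2 = 0.475, v̄ = (0.88+0.00)/2 = 0.44 → q = 13.5×0.475×0.44 = 2.822 m³/s
Q = Σ q = 10.33 m³/s

10.3 m³/s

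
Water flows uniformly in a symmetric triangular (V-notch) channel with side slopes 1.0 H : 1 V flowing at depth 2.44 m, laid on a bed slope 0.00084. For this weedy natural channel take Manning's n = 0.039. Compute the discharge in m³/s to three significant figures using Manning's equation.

4.01 m³/s

A = z·y² = 1.0×2.44² = 5.954 m²
P = 2y√(1+z²) = 2×2.44×√(1+1.0²) = 6.901 m
R = A/P = 5.954/6.901 = 0.8627 m
Q = (1/n)·A·R^(2/3)·S^(1/2) = (1/0.039) × 5.954 × 0.8627^(2/3) × 0.00084^(1/2) = 4.009 m³/s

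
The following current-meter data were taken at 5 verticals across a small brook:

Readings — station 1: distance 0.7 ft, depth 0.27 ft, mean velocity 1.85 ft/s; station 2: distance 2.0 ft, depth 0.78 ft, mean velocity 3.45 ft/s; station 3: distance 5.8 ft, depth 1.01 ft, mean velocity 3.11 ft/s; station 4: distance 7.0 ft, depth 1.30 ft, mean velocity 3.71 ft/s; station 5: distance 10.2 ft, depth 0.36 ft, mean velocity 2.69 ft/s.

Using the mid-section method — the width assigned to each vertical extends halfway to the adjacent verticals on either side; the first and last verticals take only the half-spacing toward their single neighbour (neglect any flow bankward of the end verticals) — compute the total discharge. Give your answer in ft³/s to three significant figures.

w_1 = (2.0 − 0.7)/2 = 0.65 ft; q_1 = 1.85 × 0.27 × 0.65 = 0.3247 ft³/s
w_2 = (5.8 − 0.7)/2 = 2.55 ft; q_2 = 3.45 × 0.78 × 2.55 = 6.862 ft³/s
w_3 = (7.0 − 2.0)/2 = 2.5 ft; q_3 = 3.11 × 1.01 × 2.5 = 7.853 ft³/s
w_4 = (10.2 − 5.8)/2 = 2.2 ft; q_4 = 3.71 × 1.30 × 2.2 = 10.61 ft³/s
w_5 = (10.2 − 7.0)/2 = 1.6 ft; q_5 = 2.69 × 0.36 × 1.6 = 1.549 ft³/s
Q = Σ qᵢ = 27.20 ft³/s

27.2 ft³/s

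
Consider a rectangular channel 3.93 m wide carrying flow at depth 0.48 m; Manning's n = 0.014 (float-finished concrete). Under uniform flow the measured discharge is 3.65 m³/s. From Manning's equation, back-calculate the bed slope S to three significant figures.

0.00261

A = b·y = 3.93 × 0.48 = 1.886 m²
P = b + 2y = 3.93 + 2×0.48 = 4.890 m
R = A/P = 1.886/4.890 = 0.3858 m
S = (Q·n / (1·A·R^(2/3)))² = (3.65×0.014 / (1×1.886×0.5299))² = 0.002613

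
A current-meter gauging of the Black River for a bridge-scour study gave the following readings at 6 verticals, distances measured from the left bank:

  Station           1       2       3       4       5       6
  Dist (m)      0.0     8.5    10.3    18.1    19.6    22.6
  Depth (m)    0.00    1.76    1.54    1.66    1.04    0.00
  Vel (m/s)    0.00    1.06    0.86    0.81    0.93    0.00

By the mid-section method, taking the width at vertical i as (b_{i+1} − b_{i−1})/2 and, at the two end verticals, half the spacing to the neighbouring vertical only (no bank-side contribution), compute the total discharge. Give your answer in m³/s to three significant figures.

w_2 = (10.3 − 0.0)/2 = 5.15 m; q_2 = 1.06 × 1.76 × 5.15 = 9.608 m³/s
w_3 = (18.1 − 8.5)/2 = 4.8 m; q_3 = 0.86 × 1.54 × 4.8 = 6.357 m³/s
w_4 = (19.6 − 10.3)/2 = 4.65 m; q_4 = 0.81 × 1.66 × 4.65 = 6.252 m³/s
w_5 = (22.6 − 18.1)/2 = 2.25 m; q_5 = 0.93 × 1.04 × 2.25 = 2.176 m³/s
Stations 1, 6 contribute zero (depth or velocity is 0).
Q = Σ qᵢ = 24.39 m³/s

24.4 m³/s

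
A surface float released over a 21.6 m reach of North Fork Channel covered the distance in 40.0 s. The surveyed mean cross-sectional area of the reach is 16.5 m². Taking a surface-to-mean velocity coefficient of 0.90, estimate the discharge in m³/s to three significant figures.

v_surface = L / t̄ = 21.6 / 40 = 0.5400 m/s
v_mean = 0.90 × 0.5400 = 0.4860 m/s
Q = A × v_mean = 16.5 × 0.4860 = 8.019 m³/s

8.02 m³/s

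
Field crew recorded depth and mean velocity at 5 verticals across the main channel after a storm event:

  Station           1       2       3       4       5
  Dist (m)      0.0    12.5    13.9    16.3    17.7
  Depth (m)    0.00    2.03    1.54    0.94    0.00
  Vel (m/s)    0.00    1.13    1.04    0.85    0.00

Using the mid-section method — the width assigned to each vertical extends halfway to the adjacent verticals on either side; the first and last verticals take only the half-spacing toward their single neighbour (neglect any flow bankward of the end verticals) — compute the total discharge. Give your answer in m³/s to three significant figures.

w_2 = (13.9 − 0.0)/2 = 6.95 m; q_2 = 1.13 × 2.03 × 6.95 = 15.94 m³/s
w_3 = (16.3 − 12.5)/2 = 1.9 m; q_3 = 1.04 × 1.54 × 1.9 = 3.043 m³/s
w_4 = (17.7 − 13.9)/2 = 1.9 m; q_4 = 0.85 × 0.94 × 1.9 = 1.518 m³/s
Stations 1, 5 contribute zero (depth or velocity is 0).
Q = Σ qᵢ = 20.50 m³/s

20.5 m³/s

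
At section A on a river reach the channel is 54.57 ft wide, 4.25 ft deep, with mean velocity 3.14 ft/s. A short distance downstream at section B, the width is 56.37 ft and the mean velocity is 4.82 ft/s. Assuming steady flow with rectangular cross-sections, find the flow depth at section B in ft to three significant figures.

Q = A₁V₁ = (54.57×4.25) × 3.14 = 728.2 ft³/s
d₂ = Q/(b₂ V₂) = 728.2/(56.37×4.82) = 2.680 ft

2.68 ft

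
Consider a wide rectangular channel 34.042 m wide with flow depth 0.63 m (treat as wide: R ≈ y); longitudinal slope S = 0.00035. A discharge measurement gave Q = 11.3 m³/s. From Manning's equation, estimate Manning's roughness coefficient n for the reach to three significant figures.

A = b·y = 34.042 × 0.63 = 21.45 m²
Wide channel: R ≈ y = 0.63 m
n = (1/Q)·A·R^(2/3)·S^(1/2) = (1/11.3) × 21.45 × 0.7349 × 0.01871 = 0.02609

0.0261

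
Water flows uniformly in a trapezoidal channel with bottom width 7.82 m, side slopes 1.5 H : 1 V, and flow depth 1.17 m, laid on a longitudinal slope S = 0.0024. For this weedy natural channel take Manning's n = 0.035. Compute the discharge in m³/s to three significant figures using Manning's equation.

A = (b + z·y)·y = (7.82 + 1.5×1.17)×1.17 = 11.20 m²
P = b + 2y√(1+z²) = 7.82 + 2×1.17×√(1+1.5²) = 12.04 m
R = A/P = 11.20/12.04 = 0.9306 m
Q = (1/n)·A·R^(2/3)·S^(1/2) = (1/0.035) × 11.20 × 0.9306^(2/3) × 0.0024^(1/2) = 14.95 m³/s

14.9 m³/s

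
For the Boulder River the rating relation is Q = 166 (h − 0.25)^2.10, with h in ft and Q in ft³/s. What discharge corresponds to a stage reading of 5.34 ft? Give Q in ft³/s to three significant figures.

Q = 166 × (5.34 − 0.25)^2.10 = 166 × 5.09^2.10 = 5061 ft³/s

5060 ft³/s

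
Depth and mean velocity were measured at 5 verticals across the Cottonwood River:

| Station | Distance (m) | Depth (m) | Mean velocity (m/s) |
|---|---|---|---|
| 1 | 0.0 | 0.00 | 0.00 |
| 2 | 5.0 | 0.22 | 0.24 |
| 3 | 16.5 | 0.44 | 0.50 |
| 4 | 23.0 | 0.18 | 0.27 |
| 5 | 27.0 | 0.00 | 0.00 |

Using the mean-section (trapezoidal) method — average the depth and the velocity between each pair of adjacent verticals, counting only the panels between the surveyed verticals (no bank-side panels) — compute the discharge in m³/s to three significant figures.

Panel 1-2: Δb = 5 m, d̄ = (0.00+0.22)/2 = 0.11, v̄ = (0.00+0.24)/2 = 0.12 → q = 5×0.11×0.12 = 0.06600 m³/s
Panel 2-3: Δb = 11.5 m, d̄ = (0.22+0.44)/2 = 0.33, v̄ = (0.24+0.50)/2 = 0.37 → q = 11.5×0.33×0.37 = 1.404 m³/s
Panel 3-4: Δb = 6.5 m, d̄ = (0.44+0.18)/2 = 0.31, v̄ = (0.50+0.27)/2 = 0.385 → q = 6.5×0.31×0.385 = 0.7758 m³/s
Panel 4-5: Δb = 4 m, d̄ = (0.18+0.00)/2 = 0.09, v̄ = (0.27+0.00)/2 = 0.135 → q = 4×0.09×0.135 = 0.04860 m³/s
Q = Σ q = 2.295 m³/s

2.29 m³/s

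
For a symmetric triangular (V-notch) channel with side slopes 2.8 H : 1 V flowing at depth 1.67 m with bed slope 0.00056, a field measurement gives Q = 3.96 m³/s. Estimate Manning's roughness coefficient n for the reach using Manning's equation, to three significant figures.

0.0398

A = z·y² = 2.8×1.67² = 7.809 m²
P = 2y√(1+z²) = 2×1.67×√(1+2.8²) = 9.931 m
R = A/P = 7.809/9.931 = 0.7864 m
n = (1/Q)·A·R^(2/3)·S^(1/2) = (1/3.96) × 7.809 × 0.8519 × 0.02366 = 0.03976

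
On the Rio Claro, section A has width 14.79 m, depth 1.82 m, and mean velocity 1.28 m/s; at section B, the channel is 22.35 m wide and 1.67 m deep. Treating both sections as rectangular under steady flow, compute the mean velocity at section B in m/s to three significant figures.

Q = A₁V₁ = (14.79×1.82) × 1.28 = 34.45 m³/s
A₂ = 22.35 × 1.67 = 37.32 m²
V₂ = Q/A₂ = 34.45/37.32 = 0.9231 m/s

0.923 m/s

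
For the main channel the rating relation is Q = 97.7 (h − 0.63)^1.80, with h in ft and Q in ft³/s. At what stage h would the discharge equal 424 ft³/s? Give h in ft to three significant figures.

h − h₀ = (Q/C)^(1/b) = (424/97.7)^(1/1.80) = 2.260 ft
h = 0.63 + 2.260 = 2.890 ft

2.89 ft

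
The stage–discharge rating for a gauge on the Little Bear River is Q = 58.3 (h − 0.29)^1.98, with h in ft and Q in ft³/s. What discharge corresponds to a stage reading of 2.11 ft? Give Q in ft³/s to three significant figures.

Q = 58.3 × (2.11 − 0.29)^1.98 = 58.3 × 1.82^1.98 = 190.8 ft³/s

191 ft³/s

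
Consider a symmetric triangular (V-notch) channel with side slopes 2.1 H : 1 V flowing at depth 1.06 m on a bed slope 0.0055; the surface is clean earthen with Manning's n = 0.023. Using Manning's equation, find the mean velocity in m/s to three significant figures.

A = z·y² = 2.1×1.06² = 2.360 m²
P = 2y√(1+z²) = 2×1.06×√(1+2.1²) = 4.931 m
R = A/P = 2.360/4.931 = 0.4785 m
Q = (1/n)·A·R^(2/3)·S^(1/2) = (1/0.023) × 2.360 × 0.4785^(2/3) × 0.0055^(1/2) = 4.655 m³/s
V = Q/A = 4.655/2.360 = 1.973 m/s

1.97 m/s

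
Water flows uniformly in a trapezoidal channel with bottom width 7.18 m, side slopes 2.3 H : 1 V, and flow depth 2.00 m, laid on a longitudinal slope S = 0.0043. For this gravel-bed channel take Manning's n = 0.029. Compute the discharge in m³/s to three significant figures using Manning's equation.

65.7 m³/s

A = (b + z·y)·y = (7.18 + 2.3×2.00)×2.00 = 23.56 m²
P = b + 2y√(1+z²) = 7.18 + 2×2.00×√(1+2.3²) = 17.21 m
R = A/P = 23.56/17.21 = 1.369 m
Q = (1/n)·A·R^(2/3)·S^(1/2) = (1/0.029) × 23.56 × 1.369^(2/3) × 0.0043^(1/2) = 65.68 m³/s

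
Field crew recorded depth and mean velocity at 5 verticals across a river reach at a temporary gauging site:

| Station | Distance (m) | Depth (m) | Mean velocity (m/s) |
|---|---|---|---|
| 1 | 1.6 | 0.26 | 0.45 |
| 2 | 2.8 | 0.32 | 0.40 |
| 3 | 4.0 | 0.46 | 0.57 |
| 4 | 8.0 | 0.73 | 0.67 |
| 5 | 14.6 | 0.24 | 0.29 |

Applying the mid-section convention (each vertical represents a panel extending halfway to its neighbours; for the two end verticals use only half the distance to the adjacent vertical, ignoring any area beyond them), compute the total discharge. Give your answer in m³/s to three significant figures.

3.73 m³/s

w_1 = (2.8 − 1.6)/2 = 0.6 m; q_1 = 0.45 × 0.26 × 0.6 = 0.07020 m³/s
w_2 = (4.0 − 1.6)/2 = 1.2 m; q_2 = 0.40 × 0.32 × 1.2 = 0.1536 m³/s
w_3 = (8.0 − 2.8)/2 = 2.6 m; q_3 = 0.57 × 0.46 × 2.6 = 0.6817 m³/s
w_4 = (14.6 − 4.0)/2 = 5.3 m; q_4 = 0.67 × 0.73 × 5.3 = 2.592 m³/s
w_5 = (14.6 − 8.0)/2 = 3.3 m; q_5 = 0.29 × 0.24 × 3.3 = 0.2297 m³/s
Q = Σ qᵢ = 3.727 m³/s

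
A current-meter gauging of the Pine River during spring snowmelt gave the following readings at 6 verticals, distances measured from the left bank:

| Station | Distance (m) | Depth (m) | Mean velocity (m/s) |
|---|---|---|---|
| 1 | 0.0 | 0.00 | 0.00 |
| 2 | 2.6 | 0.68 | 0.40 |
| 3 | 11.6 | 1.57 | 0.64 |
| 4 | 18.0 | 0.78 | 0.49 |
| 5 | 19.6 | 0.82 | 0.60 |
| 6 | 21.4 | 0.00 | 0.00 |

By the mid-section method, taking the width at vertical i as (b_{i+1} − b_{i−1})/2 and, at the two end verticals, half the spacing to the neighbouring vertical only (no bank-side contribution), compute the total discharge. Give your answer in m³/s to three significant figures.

11.7 m³/s

w_2 = (11.6 − 0.0)/2 = 5.8 m; q_2 = 0.40 × 0.68 × 5.8 = 1.578 m³/s
w_3 = (18.0 − 2.6)/2 = 7.7 m; q_3 = 0.64 × 1.57 × 7.7 = 7.737 m³/s
w_4 = (19.6 − 11.6)/2 = 4 m; q_4 = 0.49 × 0.78 × 4 = 1.529 m³/s
w_5 = (21.4 − 18.0)/2 = 1.7 m; q_5 = 0.60 × 0.82 × 1.7 = 0.8364 m³/s
Stations 1, 6 contribute zero (depth or velocity is 0).
Q = Σ qᵢ = 11.68 m³/s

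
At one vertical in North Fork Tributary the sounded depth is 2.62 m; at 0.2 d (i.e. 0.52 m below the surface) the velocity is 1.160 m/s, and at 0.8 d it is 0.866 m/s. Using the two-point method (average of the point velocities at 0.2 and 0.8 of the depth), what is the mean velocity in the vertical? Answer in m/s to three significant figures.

v̄ = (1.160 + 0.866) / 2 = 1.013 m/s

1.01 m/s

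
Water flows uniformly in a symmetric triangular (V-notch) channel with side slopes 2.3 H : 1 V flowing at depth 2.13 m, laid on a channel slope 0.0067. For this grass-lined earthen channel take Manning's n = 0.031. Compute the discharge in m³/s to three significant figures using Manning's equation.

A = z·y² = 2.3×2.13² = 10.43 m²
P = 2y√(1+z²) = 2×2.13×√(1+2.3²) = 10.68 m
R = A/P = 10.43/10.68 = 0.9767 m
Q = (1/n)·A·R^(2/3)·S^(1/2) = (1/0.031) × 10.43 × 0.9767^(2/3) × 0.0067^(1/2) = 27.12 m³/s

27.1 m³/s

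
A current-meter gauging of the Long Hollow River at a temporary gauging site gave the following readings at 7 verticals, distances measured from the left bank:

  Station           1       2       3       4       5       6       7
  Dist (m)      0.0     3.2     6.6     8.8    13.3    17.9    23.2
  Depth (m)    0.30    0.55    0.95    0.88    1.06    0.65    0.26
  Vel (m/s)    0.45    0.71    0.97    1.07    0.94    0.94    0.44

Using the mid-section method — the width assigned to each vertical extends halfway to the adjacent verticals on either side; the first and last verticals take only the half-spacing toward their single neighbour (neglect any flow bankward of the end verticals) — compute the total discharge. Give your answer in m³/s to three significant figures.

15.1 m³/s

w_1 = (3.2 − 0.0)/2 = 1.6 m; q_1 = 0.45 × 0.30 × 1.6 = 0.2160 m³/s
w_2 = (6.6 − 0.0)/2 = 3.3 m; q_2 = 0.71 × 0.55 × 3.3 = 1.289 m³/s
w_3 = (8.8 − 3.2)/2 = 2.8 m; q_3 = 0.97 × 0.95 × 2.8 = 2.580 m³/s
w_4 = (13.3 − 6.6)/2 = 3.35 m; q_4 = 1.07 × 0.88 × 3.35 = 3.154 m³/s
w_5 = (17.9 − 8.8)/2 = 4.55 m; q_5 = 0.94 × 1.06 × 4.55 = 4.534 m³/s
w_6 = (23.2 − 13.3)/2 = 4.95 m; q_6 = 0.94 × 0.65 × 4.95 = 3.024 m³/s
w_7 = (23.2 − 17.9)/2 = 2.65 m; q_7 = 0.44 × 0.26 × 2.65 = 0.3032 m³/s
Q = Σ qᵢ = 15.10 m³/s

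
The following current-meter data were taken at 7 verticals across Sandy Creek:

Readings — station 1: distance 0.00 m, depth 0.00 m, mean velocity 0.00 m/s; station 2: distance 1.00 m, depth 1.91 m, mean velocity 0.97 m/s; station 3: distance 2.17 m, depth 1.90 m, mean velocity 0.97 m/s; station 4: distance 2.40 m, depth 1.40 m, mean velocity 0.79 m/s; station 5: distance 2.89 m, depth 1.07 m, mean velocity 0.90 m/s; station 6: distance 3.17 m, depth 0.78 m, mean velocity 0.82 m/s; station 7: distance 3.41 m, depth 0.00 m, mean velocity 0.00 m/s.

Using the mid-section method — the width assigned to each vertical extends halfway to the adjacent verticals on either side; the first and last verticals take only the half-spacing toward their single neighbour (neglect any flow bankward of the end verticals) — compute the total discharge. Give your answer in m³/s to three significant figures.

4.24 m³/s

w_2 = (2.17 − 0.00)/2 = 1.085 m; q_2 = 0.97 × 1.91 × 1.085 = 2.010 m³/s
w_3 = (2.40 − 1.00)/2 = 0.7 m; q_3 = 0.97 × 1.90 × 0.7 = 1.290 m³/s
w_4 = (2.89 − 2.17)/2 = 0.36 m; q_4 = 0.79 × 1.40 × 0.36 = 0.3982 m³/s
w_5 = (3.17 − 2.40)/2 = 0.385 m; q_5 = 0.90 × 1.07 × 0.385 = 0.3708 m³/s
w_6 = (3.41 − 2.89)/2 = 0.26 m; q_6 = 0.82 × 0.78 × 0.26 = 0.1663 m³/s
Stations 1, 7 contribute zero (depth or velocity is 0).
Q = Σ qᵢ = 4.235 m³/s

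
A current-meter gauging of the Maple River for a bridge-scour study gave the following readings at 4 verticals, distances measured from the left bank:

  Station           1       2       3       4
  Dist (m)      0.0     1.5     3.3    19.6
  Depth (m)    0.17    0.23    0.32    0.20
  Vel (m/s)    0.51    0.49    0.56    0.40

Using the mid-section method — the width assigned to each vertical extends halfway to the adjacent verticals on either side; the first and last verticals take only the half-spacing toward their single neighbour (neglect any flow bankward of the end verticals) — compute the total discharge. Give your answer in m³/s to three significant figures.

2.52 m³/s

w_1 = (1.5 − 0.0)/2 = 0.75 m; q_1 = 0.51 × 0.17 × 0.75 = 0.06503 m³/s
w_2 = (3.3 − 0.0)/2 = 1.65 m; q_2 = 0.49 × 0.23 × 1.65 = 0.1860 m³/s
w_3 = (19.6 − 1.5)/2 = 9.05 m; q_3 = 0.56 × 0.32 × 9.05 = 1.622 m³/s
w_4 = (19.6 − 3.3)/2 = 8.15 m; q_4 = 0.40 × 0.20 × 8.15 = 0.6520 m³/s
Q = Σ qᵢ = 2.525 m³/s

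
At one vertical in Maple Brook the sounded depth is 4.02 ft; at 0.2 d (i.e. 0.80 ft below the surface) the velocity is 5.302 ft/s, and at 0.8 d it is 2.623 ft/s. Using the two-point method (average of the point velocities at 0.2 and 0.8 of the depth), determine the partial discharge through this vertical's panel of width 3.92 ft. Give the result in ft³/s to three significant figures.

v̄ = (5.302 + 2.623) / 2 = 3.963 ft/s
q = v̄ × d × w = 3.963 × 4.02 × 3.92 = 62.44 ft³/s

62.4 ft³/s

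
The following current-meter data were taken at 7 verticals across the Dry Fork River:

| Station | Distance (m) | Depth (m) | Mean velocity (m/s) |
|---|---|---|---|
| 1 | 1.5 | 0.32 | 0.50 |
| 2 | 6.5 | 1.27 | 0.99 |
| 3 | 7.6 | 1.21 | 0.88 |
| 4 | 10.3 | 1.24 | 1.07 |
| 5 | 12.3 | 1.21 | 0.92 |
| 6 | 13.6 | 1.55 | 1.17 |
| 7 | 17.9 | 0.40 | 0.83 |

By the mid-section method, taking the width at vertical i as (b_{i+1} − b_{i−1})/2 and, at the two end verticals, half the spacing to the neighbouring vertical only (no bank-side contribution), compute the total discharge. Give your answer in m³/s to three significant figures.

17.0 m³/s

w_1 = (6.5 − 1.5)/2 = 2.5 m; q_1 = 0.50 × 0.32 × 2.5 = 0.4000 m³/s
w_2 = (7.6 − 1.5)/2 = 3.05 m; q_2 = 0.99 × 1.27 × 3.05 = 3.835 m³/s
w_3 = (10.3 − 6.5)/2 = 1.9 m; q_3 = 0.88 × 1.21 × 1.9 = 2.023 m³/s
w_4 = (12.3 − 7.6)/2 = 2.35 m; q_4 = 1.07 × 1.24 × 2.35 = 3.118 m³/s
w_5 = (13.6 − 10.3)/2 = 1.65 m; q_5 = 0.92 × 1.21 × 1.65 = 1.837 m³/s
w_6 = (17.9 − 12.3)/2 = 2.8 m; q_6 = 1.17 × 1.55 × 2.8 = 5.078 m³/s
w_7 = (17.9 − 13.6)/2 = 2.15 m; q_7 = 0.83 × 0.40 × 2.15 = 0.7138 m³/s
Q = Σ qᵢ = 17.00 m³/s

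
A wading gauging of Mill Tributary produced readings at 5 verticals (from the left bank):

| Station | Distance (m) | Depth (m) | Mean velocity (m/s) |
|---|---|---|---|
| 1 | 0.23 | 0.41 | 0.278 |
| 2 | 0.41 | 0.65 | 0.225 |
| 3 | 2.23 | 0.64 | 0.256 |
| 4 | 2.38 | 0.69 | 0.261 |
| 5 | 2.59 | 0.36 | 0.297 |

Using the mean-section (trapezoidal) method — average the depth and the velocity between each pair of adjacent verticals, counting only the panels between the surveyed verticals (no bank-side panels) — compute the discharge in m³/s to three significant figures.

Panel 1-2: Δb = 0.18 m, d̄ = (0.41+0.65)/2 = 0.53, v̄ = (0.278+0.225)/2 = 0.2515 → q = 0.18×0.53×0.2515 = 0.02399 m³/s
Panel 2-3: Δb = 1.82 m, d̄ = (0.65+0.64)/2 = 0.645, v̄ = (0.225+0.256)/2 = 0.2405 → q = 1.82×0.645×0.2405 = 0.2823 m³/s
Panel 3-4: Δb = 0.15 m, d̄ = (0.64+0.69)/2 = 0.665, v̄ = (0.256+0.261)/2 = 0.2585 → q = 0.15×0.665×0.2585 = 0.02579 m³/s
Panel 4-5: Δb = 0.21 m, d̄ = (0.69+0.36)/2 = 0.525, v̄ = (0.261+0.297)/2 = 0.279 → q = 0.21×0.525×0.279 = 0.03076 m³/s
Q = Σ q = 0.3629 m³/s

0.363 m³/s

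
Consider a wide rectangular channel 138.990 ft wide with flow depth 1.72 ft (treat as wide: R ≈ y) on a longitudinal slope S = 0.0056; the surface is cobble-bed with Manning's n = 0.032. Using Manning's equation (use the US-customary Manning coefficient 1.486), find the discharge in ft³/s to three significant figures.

1190 ft³/s

A = b·y = 138.990 × 1.72 = 239.1 ft²
Wide channel: R ≈ y = 1.72 ft
Q = (1.486/n)·A·R^(2/3)·S^(1/2) = (1.486/0.032) × 239.1 × 1.720^(2/3) × 0.0056^(1/2) = 1193 ft³/s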